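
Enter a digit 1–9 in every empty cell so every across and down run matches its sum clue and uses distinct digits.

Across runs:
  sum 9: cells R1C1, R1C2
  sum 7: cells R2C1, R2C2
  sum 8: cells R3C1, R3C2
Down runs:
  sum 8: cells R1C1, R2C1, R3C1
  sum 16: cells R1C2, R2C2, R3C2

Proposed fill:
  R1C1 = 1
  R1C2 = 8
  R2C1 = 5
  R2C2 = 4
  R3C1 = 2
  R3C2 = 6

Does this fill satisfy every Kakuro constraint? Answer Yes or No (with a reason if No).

No — the down run R1C2–R3C2 sums to 18, not 16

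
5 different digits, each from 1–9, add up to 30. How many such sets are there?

5 distinct digits from 1–9 sum between 15 and 35.
Enumerating: {1,5,7,8,9}, {2,4,7,8,9}, {2,5,6,8,9}, {3,4,6,8,9}, {3,5,6,7,9}, {4,5,6,7,8}.

6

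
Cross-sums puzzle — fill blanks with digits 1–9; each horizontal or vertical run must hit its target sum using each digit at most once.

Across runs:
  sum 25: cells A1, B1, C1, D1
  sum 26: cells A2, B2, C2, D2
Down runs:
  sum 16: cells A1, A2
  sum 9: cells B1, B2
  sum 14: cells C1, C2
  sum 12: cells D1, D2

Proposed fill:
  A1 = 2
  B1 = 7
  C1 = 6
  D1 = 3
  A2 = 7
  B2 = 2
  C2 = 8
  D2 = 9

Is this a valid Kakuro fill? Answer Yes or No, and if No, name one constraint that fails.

No — the down run A1–A2 sums to 9, not 16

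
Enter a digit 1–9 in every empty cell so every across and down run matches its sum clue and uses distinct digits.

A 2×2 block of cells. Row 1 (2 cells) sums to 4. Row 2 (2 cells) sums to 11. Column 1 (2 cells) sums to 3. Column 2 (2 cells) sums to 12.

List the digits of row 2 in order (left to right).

4 in 2 cells must be {1,3}; 3 in 2 cells must be {1,2}.
The 4 across and the 3 down share only 1, so (1,1) = 1.
(1,2) = 4 − 1 = 3 completes the 4 across.
(2,1) = 3 − 1 = 2 completes the 3 down.
(2,2) = 11 − 2 = 9 completes the 11 across.

2 9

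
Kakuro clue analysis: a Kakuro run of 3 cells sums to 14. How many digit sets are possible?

3 distinct digits from 1–9 sum between 6 and 24.

8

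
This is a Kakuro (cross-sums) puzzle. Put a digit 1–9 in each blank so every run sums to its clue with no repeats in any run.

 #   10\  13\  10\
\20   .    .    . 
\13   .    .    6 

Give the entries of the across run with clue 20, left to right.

R1C3 = 10 − 6 = 4 completes the 10 down.
No cell is forced outright now. R2C2 can only be 4 or 5 (the digits allowed by both its 13 across and its 13 down). If R2C2 = 5: then R1C2 would have to be in {7,9} for the 20 across but in {8} for the 13 down — contradiction. So R2C2 = 4.
R1C2 = 13 − 4 = 9 completes the 13 down.
R2C1 = 13 − 10 = 3 completes the 13 across.
R1C1 = 20 − 13 = 7 completes the 20 across.

7 9 4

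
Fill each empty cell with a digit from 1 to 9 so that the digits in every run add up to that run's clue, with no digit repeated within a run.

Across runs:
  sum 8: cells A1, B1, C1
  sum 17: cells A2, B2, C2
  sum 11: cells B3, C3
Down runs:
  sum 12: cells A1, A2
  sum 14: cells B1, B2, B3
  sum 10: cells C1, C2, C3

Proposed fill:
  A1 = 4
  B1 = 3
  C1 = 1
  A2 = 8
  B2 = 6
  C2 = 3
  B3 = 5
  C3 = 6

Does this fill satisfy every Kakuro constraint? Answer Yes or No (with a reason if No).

Yes

Across: 4+3+1=8; 8+6+3=17; 5+6=11. Down: 4+8=12; 3+6+5=14; 1+3+6=10. No digit repeats within any run.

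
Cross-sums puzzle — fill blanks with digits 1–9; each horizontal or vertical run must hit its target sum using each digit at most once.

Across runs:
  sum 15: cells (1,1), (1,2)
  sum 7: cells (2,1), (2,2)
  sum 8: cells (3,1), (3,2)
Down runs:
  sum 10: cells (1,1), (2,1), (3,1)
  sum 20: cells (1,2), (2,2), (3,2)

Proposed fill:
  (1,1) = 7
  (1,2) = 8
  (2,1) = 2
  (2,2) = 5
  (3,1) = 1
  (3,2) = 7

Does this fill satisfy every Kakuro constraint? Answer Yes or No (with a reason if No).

Yes

Across: 7+8=15; 2+5=7; 1+7=8. Down: 7+2+1=10; 8+5+7=20. No digit repeats within any run.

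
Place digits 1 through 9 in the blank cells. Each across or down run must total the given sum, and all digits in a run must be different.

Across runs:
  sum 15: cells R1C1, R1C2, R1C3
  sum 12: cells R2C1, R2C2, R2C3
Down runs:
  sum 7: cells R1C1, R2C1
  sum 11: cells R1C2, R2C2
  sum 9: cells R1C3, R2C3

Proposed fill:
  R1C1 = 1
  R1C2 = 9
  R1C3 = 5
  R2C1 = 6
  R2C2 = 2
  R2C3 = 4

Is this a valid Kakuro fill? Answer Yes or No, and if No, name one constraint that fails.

Across: 1+9+5=15; 6+2+4=12. Down: 1+6=7; 9+2=11; 5+4=9. No digit repeats within any run.

Yes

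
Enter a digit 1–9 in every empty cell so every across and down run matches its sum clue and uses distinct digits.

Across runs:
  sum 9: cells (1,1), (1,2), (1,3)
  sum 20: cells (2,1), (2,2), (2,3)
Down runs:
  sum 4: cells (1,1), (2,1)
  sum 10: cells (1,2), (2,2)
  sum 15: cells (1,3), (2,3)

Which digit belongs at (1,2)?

2

4 in 2 cells must be {1,3}.
The 9 across and the 15 down share only 6, so (1,3) = 6.
The 20 across and the 4 down share only 3, so (2,1) = 3.
(2,3) = 15 − 6 = 9 completes the 15 down.
(1,1) = 4 − 3 = 1 completes the 4 down.
(1,2) = 9 − 7 = 2 completes the 9 across.
(2,2) = 20 − 12 = 8 completes the 20 across.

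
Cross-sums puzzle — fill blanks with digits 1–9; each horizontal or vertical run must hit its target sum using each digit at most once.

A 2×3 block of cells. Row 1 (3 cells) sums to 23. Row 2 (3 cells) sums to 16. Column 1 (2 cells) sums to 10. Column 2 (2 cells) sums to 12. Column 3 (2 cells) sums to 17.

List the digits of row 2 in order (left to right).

23 in 3 cells must be {6,8,9}; 17 in 2 cells must be {8,9}.
Nothing is forced directly, so branch on (1,2), whose candidates are 8 or 9. If (1,2) = 8: that forces (1,3) = 9, (2,2) = 4, after which (2,3) would have to be in {3,5,7,9} for the 16 across but in {8} for the 17 down — contradiction. So (1,2) = 9.
Given what's placed, (1,3) must be 8 to fit the 23 across and 17 down.
(2,2) = 12 − 9 = 3 completes the 12 down.
(2,3) = 17 − 8 = 9 completes the 17 down.
(1,1) = 23 − 17 = 6 completes the 23 across.
(2,1) = 16 − 12 = 4 completes the 16 across.

4, 3, 9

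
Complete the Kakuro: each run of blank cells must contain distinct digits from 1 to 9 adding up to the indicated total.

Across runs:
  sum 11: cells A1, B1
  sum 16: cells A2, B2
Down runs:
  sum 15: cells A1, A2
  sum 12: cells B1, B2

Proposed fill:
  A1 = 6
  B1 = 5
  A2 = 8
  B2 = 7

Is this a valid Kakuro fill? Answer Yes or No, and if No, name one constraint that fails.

No — the across run A2–B2 sums to 15, not 16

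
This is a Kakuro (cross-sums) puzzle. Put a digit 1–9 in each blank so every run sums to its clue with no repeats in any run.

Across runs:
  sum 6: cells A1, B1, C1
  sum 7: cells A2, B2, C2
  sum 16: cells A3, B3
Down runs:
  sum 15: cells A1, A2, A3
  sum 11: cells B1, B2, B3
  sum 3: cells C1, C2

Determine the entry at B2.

6 in 3 cells must be {1,2,3}; 7 in 3 cells must be {1,2,4}; 16 in 2 cells must be {7,9}.
Only 7 fits B3 under both its across sum 16 and down sum 11.
Given what's placed, B2 must be 1 to fit the 7 across and 11 down.

1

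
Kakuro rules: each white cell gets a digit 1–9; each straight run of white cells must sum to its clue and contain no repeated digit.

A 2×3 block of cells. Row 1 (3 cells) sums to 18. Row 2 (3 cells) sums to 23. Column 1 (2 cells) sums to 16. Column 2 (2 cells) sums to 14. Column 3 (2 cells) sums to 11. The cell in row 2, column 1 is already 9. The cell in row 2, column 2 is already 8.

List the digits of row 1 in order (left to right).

7 6 5

23 in 3 cells must be {6,8,9}; 16 in 2 cells must be {7,9}.
(1,1) = 16 − 9 = 7 completes the 16 down.
(1,2) = 14 − 8 = 6 completes the 14 down.
(1,3) = 18 − 13 = 5 completes the 18 across.
(2,3) = 23 − 17 = 6 completes the 23 across.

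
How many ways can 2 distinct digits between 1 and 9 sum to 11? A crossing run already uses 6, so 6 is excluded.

3

2 distinct digits from 1–9 sum between 3 and 17.
Dropping sets that contain 6.
Enumerating: {2,9}, {3,8}, {4,7}.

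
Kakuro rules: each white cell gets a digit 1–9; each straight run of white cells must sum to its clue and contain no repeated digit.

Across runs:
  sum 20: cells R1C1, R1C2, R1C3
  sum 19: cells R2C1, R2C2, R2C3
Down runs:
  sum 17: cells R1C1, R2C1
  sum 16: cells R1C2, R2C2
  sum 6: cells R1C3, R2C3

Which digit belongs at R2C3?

17 in 2 cells must be {8,9}; 16 in 2 cells must be {7,9}.
Nothing is forced directly, so branch on R1C3, whose candidates are 4 or 5. If R1C3 = 5: then R2C3 would have to be in {2,3,4,5,6,7,8,9} for the 19 across but in {1} for the 6 down — contradiction. So R1C3 = 4.
Given what's placed, R1C1 must be 9 to fit the 20 across and 17 down.
R1C2 = 20 − 13 = 7 completes the 20 across.
R2C1 = 17 − 9 = 8 completes the 17 down.
R2C2 = 16 − 7 = 9 completes the 16 down.
R2C3 = 19 − 17 = 2 completes the 19 across.

2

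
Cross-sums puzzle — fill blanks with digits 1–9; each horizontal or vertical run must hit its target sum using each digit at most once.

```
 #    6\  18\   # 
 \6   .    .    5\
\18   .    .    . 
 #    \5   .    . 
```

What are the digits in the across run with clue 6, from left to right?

1, 5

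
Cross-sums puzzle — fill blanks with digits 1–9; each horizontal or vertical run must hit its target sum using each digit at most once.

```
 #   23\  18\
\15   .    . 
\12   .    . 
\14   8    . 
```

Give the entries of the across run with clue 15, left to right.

23 in 3 cells must be {6,8,9}.
Given what's placed, R2C1 must be 9 to fit the 12 across and 23 down.
R2C2 = 12 − 9 = 3 completes the 12 across.
R3C2 = 14 − 8 = 6 completes the 14 across.
R1C1 = 23 − 17 = 6 completes the 23 down.
R1C2 = 15 − 6 = 9 completes the 15 across.

6 9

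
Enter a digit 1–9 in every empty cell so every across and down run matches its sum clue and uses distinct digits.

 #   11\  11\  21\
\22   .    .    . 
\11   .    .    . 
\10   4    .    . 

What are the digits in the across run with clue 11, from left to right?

1 3 7

Given what's placed, R3C3 must be 5 to fit the 10 across and 21 down.
Given what's placed, R2C3 must be 7 to fit the 11 across and 21 down.
R3C2 = 10 − 9 = 1 completes the 10 across.
R1C3 = 21 − 12 = 9 completes the 21 down.
Given what's placed, R2C1 must be 1 to fit the 11 across and 11 down.
R2C2 = 11 − 8 = 3 completes the 11 across.
R1C1 = 11 − 5 = 6 completes the 11 down.
R1C2 = 22 − 15 = 7 completes the 22 across.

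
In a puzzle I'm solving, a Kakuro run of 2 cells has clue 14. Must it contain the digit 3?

Counterexample: {5,9} sums to 14 without using 3.

No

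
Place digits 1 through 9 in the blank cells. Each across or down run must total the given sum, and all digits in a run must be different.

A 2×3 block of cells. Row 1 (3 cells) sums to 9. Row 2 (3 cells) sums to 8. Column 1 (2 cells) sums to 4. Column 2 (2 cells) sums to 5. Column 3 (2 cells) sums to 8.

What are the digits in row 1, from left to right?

4 in 2 cells must be {1,3}.
Nothing is forced directly, so branch on (1,1), whose candidates are 1 or 3. If (1,1) = 1: that forces (2,1) = 3, (2,3) = 1, after which (1,3) would have to be in {2,3,5,6} for the 9 across but in {7} for the 8 down — contradiction. So (1,1) = 3.
(2,1) = 4 − 3 = 1 completes the 4 down.
Nothing is forced directly, so branch on (2,3), whose candidates are 2 or 3 or 5. If (2,3) = 2: then (1,3) would have to be in {1,2,4,5} for the 9 across but in {6} for the 8 down — contradiction. If (2,3) = 5: then (1,3) would have to be in {1,2,4,5} for the 9 across but in {3} for the 8 down — contradiction. So (2,3) = 3.
(1,3) = 8 − 3 = 5 completes the 8 down.
(2,2) = 8 − 4 = 4 completes the 8 across.
(1,2) = 9 − 8 = 1 completes the 9 across.

3, 1, 5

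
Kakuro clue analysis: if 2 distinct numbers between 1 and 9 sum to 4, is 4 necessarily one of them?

The only way to make 4 from 2 distinct digits is {1,3}, which does not contain 4.

No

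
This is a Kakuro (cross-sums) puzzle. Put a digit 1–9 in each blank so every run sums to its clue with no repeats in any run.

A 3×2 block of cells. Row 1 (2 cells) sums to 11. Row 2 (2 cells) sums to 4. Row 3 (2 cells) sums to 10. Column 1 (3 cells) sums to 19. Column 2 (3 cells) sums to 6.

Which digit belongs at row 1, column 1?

4 in 2 cells must be {1,3}; 6 in 3 cells must be {1,2,3}.
The 4 across and the 19 down share only 3, so (2,1) = 3.
(2,2) = 4 − 3 = 1 completes the 4 across.
Nothing is forced directly, so branch on (1,1), whose candidates are 7 or 9. If (1,1) = 7: then (1,2) would have to be in {4} for the 11 across but in {2,3} for the 6 down — contradiction. So (1,1) = 9.
(1,2) = 11 − 9 = 2 completes the 11 across.
(3,1) = 19 − 12 = 7 completes the 19 down.
(3,2) = 10 − 7 = 3 completes the 10 across.

9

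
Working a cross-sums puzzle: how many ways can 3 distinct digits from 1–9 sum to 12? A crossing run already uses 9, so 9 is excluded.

6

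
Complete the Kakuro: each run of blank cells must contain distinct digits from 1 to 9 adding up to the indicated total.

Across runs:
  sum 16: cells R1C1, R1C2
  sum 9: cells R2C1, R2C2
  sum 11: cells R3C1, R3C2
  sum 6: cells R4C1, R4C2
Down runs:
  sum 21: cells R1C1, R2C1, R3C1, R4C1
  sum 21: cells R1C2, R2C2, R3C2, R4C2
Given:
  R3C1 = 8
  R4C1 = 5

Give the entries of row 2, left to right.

1 8

16 in 2 cells must be {7,9}.
Given what's placed, R1C1 must be 7 to fit the 16 across and 21 down.
R1C2 = 16 − 7 = 9 completes the 16 across.
R2C1 = 21 − 20 = 1 completes the 21 down.
R2C2 = 9 − 1 = 8 completes the 9 across.
R3C2 = 11 − 8 = 3 completes the 11 across.
R4C2 = 6 − 5 = 1 completes the 6 across.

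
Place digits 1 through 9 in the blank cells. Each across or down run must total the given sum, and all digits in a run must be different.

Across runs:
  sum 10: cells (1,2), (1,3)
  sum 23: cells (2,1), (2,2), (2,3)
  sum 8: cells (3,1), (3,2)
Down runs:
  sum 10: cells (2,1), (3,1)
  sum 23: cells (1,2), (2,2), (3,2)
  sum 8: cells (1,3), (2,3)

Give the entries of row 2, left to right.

23 in 3 cells must be {6,8,9}.
The 23 across and the 8 down share only 6, so (2,3) = 6.
Intersecting the 8 across with the 23 down forces (3,2) = 6.
(1,3) = 8 − 6 = 2 completes the 8 down.
(3,1) = 8 − 6 = 2 completes the 8 across.
(1,2) = 10 − 2 = 8 completes the 10 across.
(2,1) = 10 − 2 = 8 completes the 10 down.
(2,2) = 23 − 14 = 9 completes the 23 across.

8 9 6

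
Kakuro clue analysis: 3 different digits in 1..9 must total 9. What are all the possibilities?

3 distinct digits from 1–9 sum between 6 and 24.

{1,2,6}; {1,3,5}; {2,3,4}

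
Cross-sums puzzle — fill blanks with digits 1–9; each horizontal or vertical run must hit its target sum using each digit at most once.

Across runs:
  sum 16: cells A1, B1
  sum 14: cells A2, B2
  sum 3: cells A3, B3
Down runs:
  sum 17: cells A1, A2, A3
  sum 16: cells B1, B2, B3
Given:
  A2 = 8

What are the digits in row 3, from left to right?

16 in 2 cells must be {7,9}; 3 in 2 cells must be {1,2}.
Given what's placed, A1 must be 7 to fit the 16 across and 17 down.
B1 = 16 − 7 = 9 completes the 16 across.
B2 = 14 − 8 = 6 completes the 14 across.
A3 = 17 − 15 = 2 completes the 17 down.
B3 = 3 − 2 = 1 completes the 3 across.

2 1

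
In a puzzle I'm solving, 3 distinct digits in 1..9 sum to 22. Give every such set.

{5,8,9}; {6,7,9}

3 distinct digits from 1–9 sum between 6 and 24.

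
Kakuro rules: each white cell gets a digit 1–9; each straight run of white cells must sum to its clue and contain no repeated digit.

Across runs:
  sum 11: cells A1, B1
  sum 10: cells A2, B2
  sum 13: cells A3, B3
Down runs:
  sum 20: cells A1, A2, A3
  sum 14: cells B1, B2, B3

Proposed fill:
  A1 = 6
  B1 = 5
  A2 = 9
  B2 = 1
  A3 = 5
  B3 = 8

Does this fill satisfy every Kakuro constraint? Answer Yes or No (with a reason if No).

Yes

Across: 6+5=11; 9+1=10; 5+8=13. Down: 6+9+5=20; 5+1+8=14. No digit repeats within any run.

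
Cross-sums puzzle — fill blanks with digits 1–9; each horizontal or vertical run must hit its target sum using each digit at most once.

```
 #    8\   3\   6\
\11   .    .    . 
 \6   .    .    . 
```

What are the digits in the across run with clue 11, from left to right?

6 in 3 cells must be {1,2,3}; 3 in 2 cells must be {1,2}.
Nothing is forced directly, so branch on R1C2, whose candidates are 1 or 2. If R1C2 = 1: that forces R2C2 = 2, R2C3 = 1, after which R1C3 would have to be in {2,3,4,6,7,8} for the 11 across but in {5} for the 6 down — contradiction. So R1C2 = 2.
R2C2 = 3 − 2 = 1 completes the 3 down.
Given what's placed, R2C3 must be 2 to fit the 6 across and 6 down.
R1C3 = 6 − 2 = 4 completes the 6 down.
R2C1 = 6 − 3 = 3 completes the 6 across.
R1C1 = 11 − 6 = 5 completes the 11 across.

5 2 4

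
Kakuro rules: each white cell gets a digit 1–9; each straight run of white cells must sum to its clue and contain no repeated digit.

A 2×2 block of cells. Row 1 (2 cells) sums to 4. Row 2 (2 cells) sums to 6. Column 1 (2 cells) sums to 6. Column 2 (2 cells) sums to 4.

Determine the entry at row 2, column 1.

5

4 in 2 cells must be {1,3}.
The 4 across and the 6 down share only 1, so (1,1) = 1.
(1,2) = 4 − 1 = 3 completes the 4 across.
(2,1) = 6 − 1 = 5 completes the 6 down.
(2,2) = 6 − 5 = 1 completes the 6 across.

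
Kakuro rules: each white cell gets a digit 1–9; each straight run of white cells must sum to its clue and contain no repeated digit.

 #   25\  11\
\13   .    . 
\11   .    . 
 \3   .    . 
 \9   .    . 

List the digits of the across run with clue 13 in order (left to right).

8, 5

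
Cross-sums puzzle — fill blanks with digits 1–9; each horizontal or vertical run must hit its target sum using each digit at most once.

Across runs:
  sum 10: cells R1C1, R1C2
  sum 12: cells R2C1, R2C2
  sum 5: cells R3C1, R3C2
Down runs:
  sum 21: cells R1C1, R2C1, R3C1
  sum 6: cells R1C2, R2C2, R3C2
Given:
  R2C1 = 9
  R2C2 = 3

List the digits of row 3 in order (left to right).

6 in 3 cells must be {1,2,3}.
Given what's placed, R3C1 must be 4 to fit the 5 across and 21 down.
R3C2 = 5 − 4 = 1 completes the 5 across.
R1C1 = 21 − 13 = 8 completes the 21 down.
R1C2 = 10 − 8 = 2 completes the 10 across.

4 1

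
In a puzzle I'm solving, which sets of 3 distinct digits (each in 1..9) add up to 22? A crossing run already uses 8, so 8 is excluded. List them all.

{6,7,9}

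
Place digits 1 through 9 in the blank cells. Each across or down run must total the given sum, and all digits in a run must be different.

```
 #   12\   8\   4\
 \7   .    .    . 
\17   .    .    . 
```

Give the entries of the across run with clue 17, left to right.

8 6 3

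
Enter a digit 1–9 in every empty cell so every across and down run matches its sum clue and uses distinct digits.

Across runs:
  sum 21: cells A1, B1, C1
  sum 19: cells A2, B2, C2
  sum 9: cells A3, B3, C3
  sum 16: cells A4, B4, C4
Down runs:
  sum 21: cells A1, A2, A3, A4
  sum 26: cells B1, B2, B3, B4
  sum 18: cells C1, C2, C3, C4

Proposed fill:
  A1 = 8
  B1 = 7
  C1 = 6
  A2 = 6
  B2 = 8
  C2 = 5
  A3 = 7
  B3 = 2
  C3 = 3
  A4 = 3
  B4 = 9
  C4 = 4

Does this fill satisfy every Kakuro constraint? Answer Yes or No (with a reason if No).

No — the across run A3–C3 sums to 12, not 9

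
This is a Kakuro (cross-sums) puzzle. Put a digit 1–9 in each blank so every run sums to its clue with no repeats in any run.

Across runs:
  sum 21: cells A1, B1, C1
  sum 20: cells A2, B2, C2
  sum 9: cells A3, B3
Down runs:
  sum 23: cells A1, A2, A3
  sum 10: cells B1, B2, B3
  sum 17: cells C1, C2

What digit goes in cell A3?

23 in 3 cells must be {6,8,9}; 17 in 2 cells must be {8,9}.
Nothing is forced directly, so branch on C2, whose candidates are 8 or 9. If C2 = 8: that forces C1 = 9, A2 = 9, B2 = 3, A1 = 8, after which B1 would have to be in {4} for the 21 across but in {1,2,5,6} for the 10 down — contradiction. So C2 = 9.
C1 = 17 − 9 = 8 completes the 17 down.
Nothing is forced directly, so branch on A1, whose candidates are 6 or 9. If A1 = 6: that forces B1 = 7, A2 = 8, after which B2 would have to be in {3} for the 20 across but in {1,2} for the 10 down — contradiction. So A1 = 9.
B1 = 21 − 17 = 4 completes the 21 across.
B2 = 5: the only remaining digit allowed by both the 20 across and the 10 down.
B3 = 10 − 9 = 1 completes the 10 down.
A2 = 20 − 14 = 6 completes the 20 across.
A3 = 9 − 1 = 8 completes the 9 across.

8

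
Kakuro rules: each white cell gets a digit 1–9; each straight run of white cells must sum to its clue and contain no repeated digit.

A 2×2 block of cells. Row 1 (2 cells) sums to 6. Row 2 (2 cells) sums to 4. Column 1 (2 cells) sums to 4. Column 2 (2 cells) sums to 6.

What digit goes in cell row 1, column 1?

4 in 2 cells must be {1,3}.
The 6 across and the 4 down share only 1, so (1,1) = 1.
(1,2) = 6 − 1 = 5 completes the 6 across.
(2,1) = 4 − 1 = 3 completes the 4 down.
(2,2) = 4 − 3 = 1 completes the 4 across.

1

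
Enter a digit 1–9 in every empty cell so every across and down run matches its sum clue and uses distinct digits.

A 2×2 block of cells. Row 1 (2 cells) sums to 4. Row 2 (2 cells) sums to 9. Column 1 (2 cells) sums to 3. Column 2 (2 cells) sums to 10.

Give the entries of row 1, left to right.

1 3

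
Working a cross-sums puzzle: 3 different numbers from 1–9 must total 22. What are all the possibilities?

3 distinct digits from 1–9 sum between 6 and 24.

{5,8,9}; {6,7,9}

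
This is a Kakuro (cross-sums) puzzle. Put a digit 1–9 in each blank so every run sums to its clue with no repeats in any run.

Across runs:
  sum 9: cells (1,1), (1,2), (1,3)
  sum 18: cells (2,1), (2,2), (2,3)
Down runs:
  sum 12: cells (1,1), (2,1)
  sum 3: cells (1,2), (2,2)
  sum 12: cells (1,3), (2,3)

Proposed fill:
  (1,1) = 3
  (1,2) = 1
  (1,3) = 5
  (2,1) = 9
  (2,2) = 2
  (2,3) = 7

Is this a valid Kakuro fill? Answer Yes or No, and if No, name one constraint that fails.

Across: 3+1+5=9; 9+2+7=18. Down: 3+9=12; 1+2=3; 5+7=12. No digit repeats within any run.

Yes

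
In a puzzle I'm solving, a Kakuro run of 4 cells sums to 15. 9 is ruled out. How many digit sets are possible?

5

4 distinct digits from 1–9 sum between 10 and 30.
Dropping sets that contain 9.
Enumerating: {1,2,4,8}, {1,2,5,7}, {1,3,4,7}, {1,3,5,6}, {2,3,4,6}.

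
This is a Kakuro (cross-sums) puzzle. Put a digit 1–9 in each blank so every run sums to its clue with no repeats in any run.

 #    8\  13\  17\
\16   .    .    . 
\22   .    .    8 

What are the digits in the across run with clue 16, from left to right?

17 in 2 cells must be {8,9}.
R1C3 = 17 − 8 = 9 completes the 17 down.
R2C1 = 5: the only remaining digit allowed by both the 22 across and the 8 down.
R2C2 = 22 − 13 = 9 completes the 22 across.
R1C1 = 8 − 5 = 3 completes the 8 down.
R1C2 = 16 − 12 = 4 completes the 16 across.

3, 4, 9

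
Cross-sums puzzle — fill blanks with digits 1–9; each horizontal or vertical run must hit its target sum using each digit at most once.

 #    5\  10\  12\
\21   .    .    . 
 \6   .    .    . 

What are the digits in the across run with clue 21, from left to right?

4, 8, 9

6 in 3 cells must be {1,2,3}.
The 21 across and the 5 down share only 4, so R1C1 = 4.
R2C1 = 5 − 4 = 1 completes the 5 down.
Given what's placed, R2C3 must be 3 to fit the 6 across and 12 down.
R1C3 = 12 − 3 = 9 completes the 12 down.
R2C2 = 6 − 4 = 2 completes the 6 across.
R1C2 = 21 − 13 = 8 completes the 21 across.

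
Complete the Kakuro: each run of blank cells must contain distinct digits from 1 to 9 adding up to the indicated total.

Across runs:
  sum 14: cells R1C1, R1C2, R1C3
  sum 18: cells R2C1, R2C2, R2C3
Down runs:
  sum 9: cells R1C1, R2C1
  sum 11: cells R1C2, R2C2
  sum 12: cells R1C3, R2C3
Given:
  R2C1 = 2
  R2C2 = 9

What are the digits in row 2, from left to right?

2 9 7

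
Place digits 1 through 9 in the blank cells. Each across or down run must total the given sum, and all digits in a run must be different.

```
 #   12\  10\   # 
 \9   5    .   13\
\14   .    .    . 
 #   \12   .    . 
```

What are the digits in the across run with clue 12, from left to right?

R1C2 = 9 − 5 = 4 completes the 9 across.
R2C1 = 12 − 5 = 7 completes the 12 down.
R3C2 = 5: the only remaining digit allowed by both the 12 across and the 10 down.
R3C3 = 12 − 5 = 7 completes the 12 across.
R2C2 = 10 − 9 = 1 completes the 10 down.
R2C3 = 14 − 8 = 6 completes the 14 across.

5 7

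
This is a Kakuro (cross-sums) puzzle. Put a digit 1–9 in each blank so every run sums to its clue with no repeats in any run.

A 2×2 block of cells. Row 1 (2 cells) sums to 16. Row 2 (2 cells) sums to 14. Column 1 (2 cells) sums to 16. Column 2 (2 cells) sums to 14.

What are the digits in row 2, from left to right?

16 in 2 cells must be {7,9}.
The 16 across and the 14 down share only 9, so (1,2) = 9.
The 14 across and the 16 down share only 9, so (2,1) = 9.
(2,2) = 14 − 9 = 5 completes the 14 across.
(1,1) = 16 − 9 = 7 completes the 16 across.

9 5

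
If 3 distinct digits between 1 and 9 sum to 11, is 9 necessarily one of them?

No

Counterexample: {1,2,8} sums to 11 without using 9.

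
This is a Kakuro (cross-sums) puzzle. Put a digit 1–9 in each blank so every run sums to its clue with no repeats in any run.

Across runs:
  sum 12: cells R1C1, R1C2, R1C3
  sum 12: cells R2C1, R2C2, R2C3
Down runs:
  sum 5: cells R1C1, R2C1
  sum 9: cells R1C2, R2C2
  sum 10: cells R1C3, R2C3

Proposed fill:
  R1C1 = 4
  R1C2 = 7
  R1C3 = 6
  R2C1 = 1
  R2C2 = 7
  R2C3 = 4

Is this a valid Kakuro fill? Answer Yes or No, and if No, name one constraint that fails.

No — the across run R1C1–R1C3 sums to 17, not 12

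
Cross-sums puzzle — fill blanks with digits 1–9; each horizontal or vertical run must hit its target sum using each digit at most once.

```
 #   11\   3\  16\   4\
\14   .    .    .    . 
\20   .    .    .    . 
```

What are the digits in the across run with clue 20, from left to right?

3 in 2 cells must be {1,2}; 16 in 2 cells must be {7,9}; 4 in 2 cells must be {1,3}.
Only 7 fits R1C3 under both its across sum 14 and down sum 16.
Given what's placed, R1C4 must be 1 to fit the 14 across and 4 down.
R2C3 = 16 − 7 = 9 completes the 16 down.
R2C4 = 4 − 1 = 3 completes the 4 down.
R1C2 = 2: the only remaining digit allowed by both the 14 across and the 3 down.
R2C2 = 3 − 2 = 1 completes the 3 down.
R1C1 = 14 − 10 = 4 completes the 14 across.
R2C1 = 20 − 13 = 7 completes the 20 across.

7 1 9 3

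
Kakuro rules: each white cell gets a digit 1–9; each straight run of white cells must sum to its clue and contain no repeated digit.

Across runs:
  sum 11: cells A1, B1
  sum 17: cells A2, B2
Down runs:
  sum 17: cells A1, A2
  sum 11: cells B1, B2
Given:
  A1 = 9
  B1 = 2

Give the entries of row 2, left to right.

8 9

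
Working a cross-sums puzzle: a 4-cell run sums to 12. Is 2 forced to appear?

Yes

Every partition of 12 into 4 distinct digits includes 2: {1,2,3,6}, {1,2,4,5}.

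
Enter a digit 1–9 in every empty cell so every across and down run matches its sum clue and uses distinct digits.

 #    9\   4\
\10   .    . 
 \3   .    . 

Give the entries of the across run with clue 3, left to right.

2 1

3 in 2 cells must be {1,2}; 4 in 2 cells must be {1,3}.
The 3 across and the 4 down share only 1, so R2C2 = 1.
R1C2 = 4 − 1 = 3 completes the 4 down.
R2C1 = 3 − 1 = 2 completes the 3 across.
R1C1 = 10 − 3 = 7 completes the 10 across.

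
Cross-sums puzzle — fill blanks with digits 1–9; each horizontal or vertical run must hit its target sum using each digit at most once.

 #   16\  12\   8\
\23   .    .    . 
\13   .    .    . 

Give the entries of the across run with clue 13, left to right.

23 in 3 cells must be {6,8,9}; 16 in 2 cells must be {7,9}.
The 23 across and the 16 down share only 9, so R1C1 = 9.
Given what's placed, R1C2 must be 8 to fit the 23 across and 12 down.
R1C3 = 23 − 17 = 6 completes the 23 across.
R2C1 = 16 − 9 = 7 completes the 16 down.
R2C2 = 12 − 8 = 4 completes the 12 down.
R2C3 = 13 − 11 = 2 completes the 13 across.

7 4 2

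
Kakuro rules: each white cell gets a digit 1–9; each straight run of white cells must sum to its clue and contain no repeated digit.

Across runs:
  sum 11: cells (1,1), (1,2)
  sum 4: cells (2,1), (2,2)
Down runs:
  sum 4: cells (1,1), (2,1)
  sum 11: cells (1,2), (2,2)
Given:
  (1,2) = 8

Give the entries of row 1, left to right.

3, 8

4 in 2 cells must be {1,3}.
(1,1) = 11 − 8 = 3 completes the 11 across.
(2,1) = 4 − 3 = 1 completes the 4 down.
(2,2) = 4 − 1 = 3 completes the 4 across.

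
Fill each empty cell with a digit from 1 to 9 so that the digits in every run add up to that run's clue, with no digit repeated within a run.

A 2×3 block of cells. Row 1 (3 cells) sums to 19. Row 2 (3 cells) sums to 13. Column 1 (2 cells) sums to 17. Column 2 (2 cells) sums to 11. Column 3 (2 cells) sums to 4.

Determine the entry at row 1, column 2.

7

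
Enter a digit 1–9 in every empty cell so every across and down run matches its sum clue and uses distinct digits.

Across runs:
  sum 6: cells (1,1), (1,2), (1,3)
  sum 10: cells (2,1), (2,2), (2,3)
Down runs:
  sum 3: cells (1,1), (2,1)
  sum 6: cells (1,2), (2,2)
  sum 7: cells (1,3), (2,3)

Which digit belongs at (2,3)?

4

6 in 3 cells must be {1,2,3}; 3 in 2 cells must be {1,2}.
Nothing is forced directly, so branch on (1,1), whose candidates are 1 or 2. If (1,1) = 1: that forces (1,2) = 2, (1,3) = 3, (2,1) = 2, after which (2,2) would have to be in {1,3,5,7} for the 10 across but in {4} for the 6 down — contradiction. So (1,1) = 2.
Given what's placed, (1,2) must be 1 to fit the 6 across and 6 down.
(1,3) = 6 − 3 = 3 completes the 6 across.
(2,1) = 3 − 2 = 1 completes the 3 down.
(2,2) = 6 − 1 = 5 completes the 6 down.
(2,3) = 10 − 6 = 4 completes the 10 across.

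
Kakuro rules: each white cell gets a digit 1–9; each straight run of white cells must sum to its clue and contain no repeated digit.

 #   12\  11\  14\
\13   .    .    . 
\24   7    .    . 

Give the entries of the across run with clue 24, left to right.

7 9 8

24 in 3 cells must be {7,8,9}.
R1C1 = 12 − 7 = 5 completes the 12 down.
Given what's placed, R1C3 must be 6 to fit the 13 across and 14 down.
R2C3 = 14 − 6 = 8 completes the 14 down.
R1C2 = 13 − 11 = 2 completes the 13 across.
R2C2 = 24 − 15 = 9 completes the 24 across.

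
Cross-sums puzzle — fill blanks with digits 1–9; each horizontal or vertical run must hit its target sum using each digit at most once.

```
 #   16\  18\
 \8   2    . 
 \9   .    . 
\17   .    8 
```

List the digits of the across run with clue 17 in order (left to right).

9, 8

17 in 2 cells must be {8,9}.
R1C2 = 8 − 2 = 6 completes the 8 across.
R2C2 = 18 − 14 = 4 completes the 18 down.
R3C1 = 17 − 8 = 9 completes the 17 across.
R2C1 = 9 − 4 = 5 completes the 9 across.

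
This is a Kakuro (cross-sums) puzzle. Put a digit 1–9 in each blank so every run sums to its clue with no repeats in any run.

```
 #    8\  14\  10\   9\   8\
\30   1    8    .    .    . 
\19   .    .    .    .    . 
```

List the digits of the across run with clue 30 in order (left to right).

1, 8, 9, 7, 5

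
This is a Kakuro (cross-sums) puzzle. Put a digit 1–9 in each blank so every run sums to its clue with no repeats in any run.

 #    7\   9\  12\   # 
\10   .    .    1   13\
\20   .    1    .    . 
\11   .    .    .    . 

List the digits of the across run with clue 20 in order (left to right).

2 1 9 8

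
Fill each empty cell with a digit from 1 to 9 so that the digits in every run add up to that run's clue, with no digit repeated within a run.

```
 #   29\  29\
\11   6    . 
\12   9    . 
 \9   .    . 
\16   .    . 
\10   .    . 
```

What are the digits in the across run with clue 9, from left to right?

16 in 2 cells must be {7,9}.
R1C2 = 11 − 6 = 5 completes the 11 across.
R2C2 = 12 − 9 = 3 completes the 12 across.
R4C1 = 7: the only remaining digit allowed by both the 16 across and the 29 down.
R4C2 = 16 − 7 = 9 completes the 16 across.
Nothing is forced directly, so branch on R3C2, whose candidates are 4 or 8. If R3C2 = 8: then R3C1 would have to be in {1} for the 9 across but in {2,3,4,5} for the 29 down — contradiction. So R3C2 = 4.
R3C1 = 9 − 4 = 5 completes the 9 across.

5, 4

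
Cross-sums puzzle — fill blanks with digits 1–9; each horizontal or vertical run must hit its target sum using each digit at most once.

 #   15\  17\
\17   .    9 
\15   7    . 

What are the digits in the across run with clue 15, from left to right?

17 in 2 cells must be {8,9}.
R1C1 = 17 − 9 = 8 completes the 17 across.
R2C2 = 15 − 7 = 8 completes the 15 across.

7, 8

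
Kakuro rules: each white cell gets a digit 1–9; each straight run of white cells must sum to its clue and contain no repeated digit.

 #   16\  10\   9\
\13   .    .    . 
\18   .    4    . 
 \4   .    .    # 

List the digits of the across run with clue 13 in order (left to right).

4 in 2 cells must be {1,3}.
R3C2 = 1: the only remaining digit allowed by both the 4 across and the 10 down.
R1C2 = 10 − 5 = 5 completes the 10 down.
R3C1 = 4 − 1 = 3 completes the 4 across.
Nothing is forced directly, so branch on R1C1, whose candidates are 6 or 7. If R1C1 = 6: that forces R1C3 = 2, after which R2C1 would have to be in {5,6,8,9} for the 18 across but in {7} for the 16 down — contradiction. So R1C1 = 7.
R1C3 = 13 − 12 = 1 completes the 13 across.
R2C1 = 16 − 10 = 6 completes the 16 down.
R2C3 = 18 − 10 = 8 completes the 18 across.

7, 5, 1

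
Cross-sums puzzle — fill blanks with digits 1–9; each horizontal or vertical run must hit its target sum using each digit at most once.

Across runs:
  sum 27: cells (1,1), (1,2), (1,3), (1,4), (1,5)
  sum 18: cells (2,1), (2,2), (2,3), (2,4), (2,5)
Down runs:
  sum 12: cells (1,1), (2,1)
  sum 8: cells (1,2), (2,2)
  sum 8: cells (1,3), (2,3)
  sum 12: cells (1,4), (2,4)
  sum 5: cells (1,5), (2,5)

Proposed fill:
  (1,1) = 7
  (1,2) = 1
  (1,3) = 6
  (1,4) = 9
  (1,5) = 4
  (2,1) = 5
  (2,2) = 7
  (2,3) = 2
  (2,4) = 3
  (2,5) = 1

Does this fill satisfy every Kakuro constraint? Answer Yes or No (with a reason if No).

Across: 7+1+6+9+4=27; 5+7+2+3+1=18. Down: 7+5=12; 1+7=8; 6+2=8; 9+3=12; 4+1=5. No digit repeats within any run.

Yes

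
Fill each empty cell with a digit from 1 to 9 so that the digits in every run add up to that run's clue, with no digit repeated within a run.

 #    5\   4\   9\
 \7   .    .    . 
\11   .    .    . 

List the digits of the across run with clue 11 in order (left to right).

1, 3, 7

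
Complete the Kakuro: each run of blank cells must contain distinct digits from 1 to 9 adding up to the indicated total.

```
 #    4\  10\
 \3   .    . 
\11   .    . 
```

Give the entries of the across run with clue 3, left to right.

3 in 2 cells must be {1,2}; 4 in 2 cells must be {1,3}.
The 3 across and the 4 down share only 1, so R1C1 = 1.
R1C2 = 3 − 1 = 2 completes the 3 across.
R2C1 = 4 − 1 = 3 completes the 4 down.
R2C2 = 11 − 3 = 8 completes the 11 across.

1 2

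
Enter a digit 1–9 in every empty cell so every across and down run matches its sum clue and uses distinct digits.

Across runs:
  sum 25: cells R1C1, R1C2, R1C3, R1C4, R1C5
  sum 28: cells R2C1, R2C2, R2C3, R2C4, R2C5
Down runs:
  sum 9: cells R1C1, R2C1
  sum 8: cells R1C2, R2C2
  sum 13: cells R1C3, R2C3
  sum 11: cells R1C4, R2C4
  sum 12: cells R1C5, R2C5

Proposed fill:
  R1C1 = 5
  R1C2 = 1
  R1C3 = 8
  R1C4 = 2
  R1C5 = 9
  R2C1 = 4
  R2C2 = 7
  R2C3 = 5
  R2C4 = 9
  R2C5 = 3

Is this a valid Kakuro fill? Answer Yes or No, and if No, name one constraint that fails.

Yes

Across: 5+1+8+2+9=25; 4+7+5+9+3=28. Down: 5+4=9; 1+7=8; 8+5=13; 2+9=11; 9+3=12. No digit repeats within any run.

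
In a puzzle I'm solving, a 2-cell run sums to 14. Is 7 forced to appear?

No

Counterexample: {5,9} sums to 14 without using 7.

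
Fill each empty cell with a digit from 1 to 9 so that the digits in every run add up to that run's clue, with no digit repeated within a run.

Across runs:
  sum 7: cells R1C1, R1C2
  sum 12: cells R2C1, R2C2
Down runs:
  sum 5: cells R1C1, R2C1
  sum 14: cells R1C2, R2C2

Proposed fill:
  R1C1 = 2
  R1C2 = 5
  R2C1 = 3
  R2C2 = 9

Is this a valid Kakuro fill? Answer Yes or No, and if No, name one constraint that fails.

Across: 2+5=7; 3+9=12. Down: 2+3=5; 5+9=14. No digit repeats within any run.

Yes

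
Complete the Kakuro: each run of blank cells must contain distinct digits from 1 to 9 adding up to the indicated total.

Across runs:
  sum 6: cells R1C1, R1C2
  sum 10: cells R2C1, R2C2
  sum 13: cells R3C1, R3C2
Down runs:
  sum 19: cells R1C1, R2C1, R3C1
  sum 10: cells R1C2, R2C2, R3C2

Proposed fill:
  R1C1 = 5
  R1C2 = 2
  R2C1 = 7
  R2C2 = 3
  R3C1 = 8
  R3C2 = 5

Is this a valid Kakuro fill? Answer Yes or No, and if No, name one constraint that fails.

No — the across run R1C1–R1C2 sums to 7, not 6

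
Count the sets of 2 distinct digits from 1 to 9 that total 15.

2 distinct digits from 1–9 sum between 3 and 17.
Enumerating: {6,9}, {7,8}.

2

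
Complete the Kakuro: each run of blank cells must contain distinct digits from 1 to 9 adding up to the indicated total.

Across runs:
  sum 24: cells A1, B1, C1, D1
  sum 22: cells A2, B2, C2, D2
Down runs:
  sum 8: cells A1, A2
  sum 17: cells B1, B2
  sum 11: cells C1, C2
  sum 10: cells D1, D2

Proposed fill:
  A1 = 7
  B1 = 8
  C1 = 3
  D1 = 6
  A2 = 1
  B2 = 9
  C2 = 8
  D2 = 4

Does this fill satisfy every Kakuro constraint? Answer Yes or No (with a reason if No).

Across: 7+8+3+6=24; 1+9+8+4=22. Down: 7+1=8; 8+9=17; 3+8=11; 6+4=10. No digit repeats within any run.

Yes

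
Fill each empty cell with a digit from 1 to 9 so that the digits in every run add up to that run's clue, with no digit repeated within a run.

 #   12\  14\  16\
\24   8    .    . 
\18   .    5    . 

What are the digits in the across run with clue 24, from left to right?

24 in 3 cells must be {7,8,9}; 16 in 2 cells must be {7,9}.
R1C2 = 14 − 5 = 9 completes the 14 down.
R1C3 = 24 − 17 = 7 completes the 24 across.
R2C1 = 12 − 8 = 4 completes the 12 down.
R2C3 = 18 − 9 = 9 completes the 18 across.

8, 9, 7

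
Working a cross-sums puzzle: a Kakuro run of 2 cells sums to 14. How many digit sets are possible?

2 distinct digits from 1–9 sum between 3 and 17.
Enumerating: {5,9}, {6,8}.

2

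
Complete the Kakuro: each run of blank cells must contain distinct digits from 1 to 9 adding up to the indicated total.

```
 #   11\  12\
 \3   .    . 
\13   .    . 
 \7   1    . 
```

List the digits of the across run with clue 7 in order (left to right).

1, 6

3 in 2 cells must be {1,2}.
Given what's placed, R1C1 must be 2 to fit the 3 across and 11 down.
R1C2 = 3 − 2 = 1 completes the 3 across.
R2C1 = 11 − 3 = 8 completes the 11 down.
R2C2 = 13 − 8 = 5 completes the 13 across.
R3C2 = 7 − 1 = 6 completes the 7 across.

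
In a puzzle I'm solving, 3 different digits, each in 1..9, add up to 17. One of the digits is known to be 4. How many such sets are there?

2

3 distinct digits from 1–9 sum between 6 and 24.
Keeping only sets containing 4.
Enumerating: {4,5,8}, {4,6,7}.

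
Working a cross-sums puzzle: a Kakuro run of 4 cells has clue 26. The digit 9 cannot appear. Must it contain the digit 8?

Yes

The only way to make 26 from 4 distinct digits under that restriction is {5,6,7,8}, which contains 8.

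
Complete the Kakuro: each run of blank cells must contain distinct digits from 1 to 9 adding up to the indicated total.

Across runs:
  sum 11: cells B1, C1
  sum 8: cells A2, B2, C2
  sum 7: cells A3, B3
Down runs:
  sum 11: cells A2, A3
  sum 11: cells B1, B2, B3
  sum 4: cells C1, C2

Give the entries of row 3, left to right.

6 1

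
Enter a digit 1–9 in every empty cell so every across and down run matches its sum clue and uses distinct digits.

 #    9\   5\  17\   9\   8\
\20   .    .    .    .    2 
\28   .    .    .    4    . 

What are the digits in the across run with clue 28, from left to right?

8 1 9 4 6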